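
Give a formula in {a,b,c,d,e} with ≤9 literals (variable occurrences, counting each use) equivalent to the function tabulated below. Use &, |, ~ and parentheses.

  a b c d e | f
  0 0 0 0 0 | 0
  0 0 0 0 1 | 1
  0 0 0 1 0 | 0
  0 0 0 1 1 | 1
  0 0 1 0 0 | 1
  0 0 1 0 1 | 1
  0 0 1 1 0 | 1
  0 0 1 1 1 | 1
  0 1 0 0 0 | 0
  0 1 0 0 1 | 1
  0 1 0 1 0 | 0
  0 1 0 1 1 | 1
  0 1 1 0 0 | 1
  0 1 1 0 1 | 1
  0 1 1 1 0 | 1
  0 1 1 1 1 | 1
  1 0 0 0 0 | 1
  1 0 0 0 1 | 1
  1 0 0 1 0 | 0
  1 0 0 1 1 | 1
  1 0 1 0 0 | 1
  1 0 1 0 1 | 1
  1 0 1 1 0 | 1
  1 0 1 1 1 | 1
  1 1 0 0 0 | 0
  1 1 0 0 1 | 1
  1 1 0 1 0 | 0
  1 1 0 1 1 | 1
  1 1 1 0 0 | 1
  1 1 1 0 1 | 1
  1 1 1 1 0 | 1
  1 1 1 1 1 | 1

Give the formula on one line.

  ~b = 11111111000000001111111100000000
  ~d = 11001100110011001100110011001100
  (~b & ~d) = 11001100000000001100110000000000
  (a | d) = 00110011001100111111111111111111
  ((~b & ~d) & (a | d)) = 00000000000000001100110000000000
  (((~b & ~d) & (a | d)) | c) = 00001111000011111100111100001111
  (e | (((~b & ~d) & (a | d)) | c)) = 01011111010111111101111101011111

(e | (((~b & ~d) & (a | d)) | c))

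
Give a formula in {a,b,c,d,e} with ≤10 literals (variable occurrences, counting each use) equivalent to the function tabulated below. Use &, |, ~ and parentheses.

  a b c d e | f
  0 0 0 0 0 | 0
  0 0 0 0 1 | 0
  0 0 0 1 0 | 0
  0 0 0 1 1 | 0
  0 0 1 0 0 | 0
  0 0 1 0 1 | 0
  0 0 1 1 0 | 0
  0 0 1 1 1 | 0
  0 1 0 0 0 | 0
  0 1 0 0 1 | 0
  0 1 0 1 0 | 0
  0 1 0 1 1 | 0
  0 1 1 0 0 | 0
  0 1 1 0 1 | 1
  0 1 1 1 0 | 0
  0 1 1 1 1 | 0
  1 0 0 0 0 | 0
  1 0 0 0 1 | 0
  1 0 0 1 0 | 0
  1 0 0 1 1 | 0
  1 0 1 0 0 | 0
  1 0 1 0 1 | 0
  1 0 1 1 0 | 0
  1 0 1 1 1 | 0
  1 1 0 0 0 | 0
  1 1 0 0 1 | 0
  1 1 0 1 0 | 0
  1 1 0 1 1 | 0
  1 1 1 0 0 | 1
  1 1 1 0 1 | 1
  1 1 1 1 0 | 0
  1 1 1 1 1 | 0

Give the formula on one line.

(((a | e) & (c & ((~e | ~a) | b))) & (b & ~d))

  (a | e) = 01010101010101011111111111111111
  ~e = 10101010101010101010101010101010
  ~a = 11111111111111110000000000000000
  (~e | ~a) = 11111111111111111010101010101010
  ((~e | ~a) | b) = 11111111111111111010101011111111
  (c & ((~e | ~a) | b)) = 00001111000011110000101000001111
  ((a | e) & (c & ((~e | ~a) | b))) = 00000101000001010000101000001111
  ~d = 11001100110011001100110011001100
  (b & ~d) = 00000000110011000000000011001100
  (((a | e) & (c & ((~e | ~a) | b))) & (b & ~d)) = 00000000000001000000000000001100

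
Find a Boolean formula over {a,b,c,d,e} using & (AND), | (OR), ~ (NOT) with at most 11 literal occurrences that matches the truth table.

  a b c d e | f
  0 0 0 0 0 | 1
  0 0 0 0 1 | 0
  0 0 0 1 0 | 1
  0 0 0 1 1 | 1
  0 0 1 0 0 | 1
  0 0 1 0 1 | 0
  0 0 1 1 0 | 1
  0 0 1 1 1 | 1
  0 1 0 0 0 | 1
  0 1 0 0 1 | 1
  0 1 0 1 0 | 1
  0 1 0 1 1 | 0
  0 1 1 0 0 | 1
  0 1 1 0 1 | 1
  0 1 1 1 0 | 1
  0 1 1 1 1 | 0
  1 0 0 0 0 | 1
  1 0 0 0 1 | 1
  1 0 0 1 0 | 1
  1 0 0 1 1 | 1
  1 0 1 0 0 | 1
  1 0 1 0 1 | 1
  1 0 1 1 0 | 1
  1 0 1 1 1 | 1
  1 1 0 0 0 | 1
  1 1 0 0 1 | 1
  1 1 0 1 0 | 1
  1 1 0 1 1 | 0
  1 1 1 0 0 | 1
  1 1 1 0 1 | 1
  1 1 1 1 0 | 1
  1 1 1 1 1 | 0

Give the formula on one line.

  ~b = 11111111000000001111111100000000
  ~d = 11001100110011001100110011001100
  (b & ~d) = 00000000110011000000000011001100
  ~e = 10101010101010101010101010101010
  ((b & ~d) | ~e) = 10101010111011101010101011101110
  (~b | ((b & ~d) | ~e)) = 11111111111011101111111111101110
  (d | b) = 00110011111111110011001111111111
  ((d | b) | a) = 00110011111111111111111111111111
  (((d | b) | a) | ~e) = 10111011111111111111111111111111
  ((~b | ((b & ~d) | ~e)) & (((d | b) | a) | ~e)) = 10111011111011101111111111101110

((~b | ((b & ~d) | ~e)) & (((d | b) | a) | ~e))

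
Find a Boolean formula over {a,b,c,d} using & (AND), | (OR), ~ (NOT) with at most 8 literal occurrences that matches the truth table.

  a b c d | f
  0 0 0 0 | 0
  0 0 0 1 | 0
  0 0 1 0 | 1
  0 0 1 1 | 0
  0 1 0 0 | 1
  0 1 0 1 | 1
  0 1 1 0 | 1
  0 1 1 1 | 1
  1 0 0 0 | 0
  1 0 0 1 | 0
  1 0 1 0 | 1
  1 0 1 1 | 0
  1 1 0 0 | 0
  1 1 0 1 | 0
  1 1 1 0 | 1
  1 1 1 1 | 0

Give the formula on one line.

  ~a = 1111111100000000
  (~a | d) = 1111111101010101
  (b & (~a | d)) = 0000111100000101
  ((b & (~a | d)) & ~a) = 0000111100000000
  ~d = 1010101010101010
  (c & ~d) = 0010001000100010
  (((b & (~a | d)) & ~a) | (c & ~d)) = 0010111100100010

(((b & (~a | d)) & ~a) | (c & ~d))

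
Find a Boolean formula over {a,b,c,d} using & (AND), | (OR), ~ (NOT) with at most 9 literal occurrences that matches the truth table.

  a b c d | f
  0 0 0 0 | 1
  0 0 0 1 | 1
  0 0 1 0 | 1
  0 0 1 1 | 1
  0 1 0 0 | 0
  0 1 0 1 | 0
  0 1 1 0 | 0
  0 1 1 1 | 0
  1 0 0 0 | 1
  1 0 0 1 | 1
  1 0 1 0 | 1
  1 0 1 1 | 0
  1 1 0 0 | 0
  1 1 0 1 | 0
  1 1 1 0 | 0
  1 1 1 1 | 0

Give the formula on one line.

  ~d = 1010101010101010
  ~b = 1111000011110000
  (~d & ~b) = 1010000010100000
  ((~d & ~b) & c) = 0010000000100000
  ~c = 1100110011001100
  ~a = 1111111100000000
  (~c | ~a) = 1111111111001100
  (~b & (~c | ~a)) = 1111000011000000
  (((~d & ~b) & c) | (~b & (~c | ~a))) = 1111000011100000

(((~d & ~b) & c) | (~b & (~c | ~a)))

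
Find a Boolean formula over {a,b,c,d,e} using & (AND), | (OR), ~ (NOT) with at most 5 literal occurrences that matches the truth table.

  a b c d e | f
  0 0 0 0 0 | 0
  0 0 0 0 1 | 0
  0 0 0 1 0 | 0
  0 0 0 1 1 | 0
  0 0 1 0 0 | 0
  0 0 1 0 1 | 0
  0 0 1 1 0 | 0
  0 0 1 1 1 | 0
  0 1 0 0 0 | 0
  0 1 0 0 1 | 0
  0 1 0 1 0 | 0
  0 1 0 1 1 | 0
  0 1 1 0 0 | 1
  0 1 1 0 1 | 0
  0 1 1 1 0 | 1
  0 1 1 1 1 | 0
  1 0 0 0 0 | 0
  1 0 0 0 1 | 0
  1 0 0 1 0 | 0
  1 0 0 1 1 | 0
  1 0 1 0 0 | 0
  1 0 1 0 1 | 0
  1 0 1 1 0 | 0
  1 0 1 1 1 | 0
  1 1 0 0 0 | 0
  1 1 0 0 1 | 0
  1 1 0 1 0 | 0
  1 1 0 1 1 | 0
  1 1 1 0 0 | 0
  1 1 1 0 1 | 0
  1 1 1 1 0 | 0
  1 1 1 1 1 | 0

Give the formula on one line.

(((~e & b) & c) & ~a)

  ~e = 10101010101010101010101010101010
  (~e & b) = 00000000101010100000000010101010
  ((~e & b) & c) = 00000000000010100000000000001010
  ~a = 11111111111111110000000000000000
  (((~e & b) & c) & ~a) = 00000000000010100000000000000000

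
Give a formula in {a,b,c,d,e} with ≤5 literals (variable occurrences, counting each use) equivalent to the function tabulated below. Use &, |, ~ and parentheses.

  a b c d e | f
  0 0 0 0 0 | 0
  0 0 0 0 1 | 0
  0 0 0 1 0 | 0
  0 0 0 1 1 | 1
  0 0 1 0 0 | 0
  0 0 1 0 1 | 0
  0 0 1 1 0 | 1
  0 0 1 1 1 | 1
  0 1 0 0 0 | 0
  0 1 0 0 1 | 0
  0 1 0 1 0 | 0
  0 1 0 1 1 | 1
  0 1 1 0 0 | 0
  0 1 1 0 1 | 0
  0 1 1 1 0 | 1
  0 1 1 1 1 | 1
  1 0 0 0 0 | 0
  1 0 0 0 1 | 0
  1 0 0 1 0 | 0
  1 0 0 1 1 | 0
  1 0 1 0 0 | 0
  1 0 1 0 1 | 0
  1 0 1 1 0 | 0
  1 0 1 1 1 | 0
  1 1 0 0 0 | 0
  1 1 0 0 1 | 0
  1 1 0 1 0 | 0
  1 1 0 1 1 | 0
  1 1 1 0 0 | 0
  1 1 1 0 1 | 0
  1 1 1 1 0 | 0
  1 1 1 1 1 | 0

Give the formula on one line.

  (d | a) = 00110011001100111111111111111111
  ~a = 11111111111111110000000000000000
  ((d | a) & ~a) = 00110011001100110000000000000000
  (e | c) = 01011111010111110101111101011111
  (((d | a) & ~a) & (e | c)) = 00010011000100110000000000000000

(((d | a) & ~a) & (e | c))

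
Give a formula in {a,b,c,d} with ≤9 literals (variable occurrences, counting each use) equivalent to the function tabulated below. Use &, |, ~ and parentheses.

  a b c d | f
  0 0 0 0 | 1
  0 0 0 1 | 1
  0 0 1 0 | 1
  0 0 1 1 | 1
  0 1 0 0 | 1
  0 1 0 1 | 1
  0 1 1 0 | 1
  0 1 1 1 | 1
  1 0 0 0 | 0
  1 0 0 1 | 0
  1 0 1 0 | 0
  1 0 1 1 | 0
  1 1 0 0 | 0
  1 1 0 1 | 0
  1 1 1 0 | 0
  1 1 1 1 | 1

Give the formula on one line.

  ~a = 1111111100000000
  (c & a) = 0000000000110011
  (b & (c & a)) = 0000000000000011
  (b & d) = 0000010100000101
  ((b & d) & a) = 0000000000000101
  ((b & (c & a)) & ((b & d) & a)) = 0000000000000001
  (~a | ((b & (c & a)) & ((b & d) & a))) = 1111111100000001

(~a | ((b & (c & a)) & ((b & d) & a)))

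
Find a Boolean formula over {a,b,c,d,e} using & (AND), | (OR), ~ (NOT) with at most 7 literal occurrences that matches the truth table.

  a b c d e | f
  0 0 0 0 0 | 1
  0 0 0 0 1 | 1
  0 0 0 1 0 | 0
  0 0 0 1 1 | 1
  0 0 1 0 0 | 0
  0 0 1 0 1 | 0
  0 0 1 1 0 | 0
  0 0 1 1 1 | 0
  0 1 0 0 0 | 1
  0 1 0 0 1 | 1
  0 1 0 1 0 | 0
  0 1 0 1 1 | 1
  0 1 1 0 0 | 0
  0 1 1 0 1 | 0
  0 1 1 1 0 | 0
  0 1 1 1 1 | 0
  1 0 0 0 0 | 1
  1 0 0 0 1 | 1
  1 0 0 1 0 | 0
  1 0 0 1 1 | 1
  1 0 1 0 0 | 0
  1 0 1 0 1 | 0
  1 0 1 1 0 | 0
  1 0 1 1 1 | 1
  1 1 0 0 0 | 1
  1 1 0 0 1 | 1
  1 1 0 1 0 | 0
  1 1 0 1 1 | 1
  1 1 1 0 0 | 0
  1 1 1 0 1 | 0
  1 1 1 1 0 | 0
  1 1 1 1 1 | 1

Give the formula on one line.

  ~c = 11110000111100001111000011110000
  ~d = 11001100110011001100110011001100
  (~d | e) = 11011101110111011101110111011101
  (~c & (~d | e)) = 11010000110100001101000011010000
  (a & e) = 00000000000000000101010101010101
  ((a & e) & d) = 00000000000000000001000100010001
  ((~c & (~d | e)) | ((a & e) & d)) = 11010000110100001101000111010001

((~c & (~d | e)) | ((a & e) & d))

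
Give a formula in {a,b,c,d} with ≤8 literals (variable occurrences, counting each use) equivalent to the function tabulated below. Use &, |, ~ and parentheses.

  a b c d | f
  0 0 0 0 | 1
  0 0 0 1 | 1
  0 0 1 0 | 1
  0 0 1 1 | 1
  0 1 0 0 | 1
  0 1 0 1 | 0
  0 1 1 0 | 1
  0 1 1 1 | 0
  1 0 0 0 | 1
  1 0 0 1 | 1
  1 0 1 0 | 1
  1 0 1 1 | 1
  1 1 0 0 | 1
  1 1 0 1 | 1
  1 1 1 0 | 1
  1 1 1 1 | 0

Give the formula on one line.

  ~d = 1010101010101010
  ~b = 1111000011110000
  (~d | ~b) = 1111101011111010
  ~c = 1100110011001100
  (~d & b) = 0000101000001010
  ((~d & b) | a) = 0000101011111111
  (((~d & b) | a) & b) = 0000101000001111
  (~c & (((~d & b) | a) & b)) = 0000100000001100
  ((~d | ~b) | (~c & (((~d & b) | a) & b))) = 1111101011111110

((~d | ~b) | (~c & (((~d & b) | a) & b)))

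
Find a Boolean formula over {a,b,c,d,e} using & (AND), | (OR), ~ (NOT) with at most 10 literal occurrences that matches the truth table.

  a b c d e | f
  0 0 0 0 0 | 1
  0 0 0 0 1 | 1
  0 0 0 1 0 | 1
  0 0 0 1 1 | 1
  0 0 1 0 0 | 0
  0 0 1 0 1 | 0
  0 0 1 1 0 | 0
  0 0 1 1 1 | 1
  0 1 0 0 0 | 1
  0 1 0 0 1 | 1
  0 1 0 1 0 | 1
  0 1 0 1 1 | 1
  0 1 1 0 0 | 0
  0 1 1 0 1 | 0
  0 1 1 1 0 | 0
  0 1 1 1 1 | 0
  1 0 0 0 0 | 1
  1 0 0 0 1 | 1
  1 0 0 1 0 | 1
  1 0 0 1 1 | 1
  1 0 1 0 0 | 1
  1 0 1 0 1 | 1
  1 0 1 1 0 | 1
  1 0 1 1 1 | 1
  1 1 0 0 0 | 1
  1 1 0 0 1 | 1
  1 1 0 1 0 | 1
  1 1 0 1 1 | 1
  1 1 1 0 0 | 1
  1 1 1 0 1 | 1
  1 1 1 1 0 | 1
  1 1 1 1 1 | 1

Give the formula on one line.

(((~a & ~c) | a) | ((d | b) & (e & ~b)))

  ~a = 11111111111111110000000000000000
  ~c = 11110000111100001111000011110000
  (~a & ~c) = 11110000111100000000000000000000
  ((~a & ~c) | a) = 11110000111100001111111111111111
  (d | b) = 00110011111111110011001111111111
  ~b = 11111111000000001111111100000000
  (e & ~b) = 01010101000000000101010100000000
  ((d | b) & (e & ~b)) = 00010001000000000001000100000000
  (((~a & ~c) | a) | ((d | b) & (e & ~b))) = 11110001111100001111111111111111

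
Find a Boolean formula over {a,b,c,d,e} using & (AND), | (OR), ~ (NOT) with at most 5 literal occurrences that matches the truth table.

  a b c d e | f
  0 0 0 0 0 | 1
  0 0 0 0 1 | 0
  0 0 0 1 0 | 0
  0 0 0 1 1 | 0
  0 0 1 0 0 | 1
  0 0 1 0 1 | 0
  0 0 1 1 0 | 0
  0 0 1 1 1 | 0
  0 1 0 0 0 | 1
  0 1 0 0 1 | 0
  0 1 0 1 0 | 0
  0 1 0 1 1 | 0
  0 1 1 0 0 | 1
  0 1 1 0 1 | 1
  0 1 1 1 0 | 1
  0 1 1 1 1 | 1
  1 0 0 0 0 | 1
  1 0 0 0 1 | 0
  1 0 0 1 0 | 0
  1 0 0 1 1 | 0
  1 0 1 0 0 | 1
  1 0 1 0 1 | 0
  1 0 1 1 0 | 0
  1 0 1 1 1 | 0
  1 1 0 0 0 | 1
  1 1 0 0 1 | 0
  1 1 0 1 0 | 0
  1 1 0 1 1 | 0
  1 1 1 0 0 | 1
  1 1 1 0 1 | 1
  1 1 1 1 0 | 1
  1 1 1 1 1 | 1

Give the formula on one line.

(((e | ~d) & ~e) | (c & b))

  ~d = 11001100110011001100110011001100
  (e | ~d) = 11011101110111011101110111011101
  ~e = 10101010101010101010101010101010
  ((e | ~d) & ~e) = 10001000100010001000100010001000
  (c & b) = 00000000000011110000000000001111
  (((e | ~d) & ~e) | (c & b)) = 10001000100011111000100010001111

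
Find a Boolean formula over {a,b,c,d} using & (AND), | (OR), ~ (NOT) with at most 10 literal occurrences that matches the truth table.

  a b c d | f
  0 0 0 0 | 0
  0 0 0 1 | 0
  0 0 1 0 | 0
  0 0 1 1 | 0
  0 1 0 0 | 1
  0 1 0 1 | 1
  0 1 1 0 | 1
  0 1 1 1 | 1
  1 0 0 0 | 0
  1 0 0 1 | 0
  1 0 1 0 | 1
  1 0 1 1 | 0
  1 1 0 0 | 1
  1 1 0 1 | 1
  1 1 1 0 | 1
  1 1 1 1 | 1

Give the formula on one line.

  ~d = 1010101010101010
  ~c = 1100110011001100
  (~c | a) = 1100110011111111
  (~d & (~c | a)) = 1000100010101010
  (c | b) = 0011111100111111
  ((c | b) & (~c | a)) = 0000110000111111
  ((~d & (~c | a)) & ((c | b) & (~c | a))) = 0000100000101010
  (((~d & (~c | a)) & ((c | b) & (~c | a))) | b) = 0000111100101111

(((~d & (~c | a)) & ((c | b) & (~c | a))) | b)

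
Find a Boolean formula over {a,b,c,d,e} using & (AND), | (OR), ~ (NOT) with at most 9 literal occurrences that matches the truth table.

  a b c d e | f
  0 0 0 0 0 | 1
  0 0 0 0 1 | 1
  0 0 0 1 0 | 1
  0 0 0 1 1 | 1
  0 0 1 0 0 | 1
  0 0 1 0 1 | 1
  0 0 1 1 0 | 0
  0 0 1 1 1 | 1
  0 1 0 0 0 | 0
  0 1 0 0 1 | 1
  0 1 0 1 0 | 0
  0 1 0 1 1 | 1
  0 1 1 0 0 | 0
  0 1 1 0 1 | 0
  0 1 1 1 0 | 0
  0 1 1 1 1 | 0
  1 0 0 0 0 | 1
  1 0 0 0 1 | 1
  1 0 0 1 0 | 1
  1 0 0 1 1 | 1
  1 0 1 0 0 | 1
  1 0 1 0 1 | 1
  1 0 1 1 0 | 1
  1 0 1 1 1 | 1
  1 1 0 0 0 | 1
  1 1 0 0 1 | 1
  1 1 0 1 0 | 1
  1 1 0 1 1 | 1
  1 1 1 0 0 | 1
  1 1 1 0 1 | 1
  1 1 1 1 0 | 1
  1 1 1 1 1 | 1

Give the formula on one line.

  (a & b) = 00000000000000000000000011111111
  ~b = 11111111000000001111111100000000
  ~c = 11110000111100001111000011110000
  (~b | ~c) = 11111111111100001111111111110000
  (e & (~b | ~c)) = 01010101010100000101010101010000
  ~d = 11001100110011001100110011001100
  (~c | a) = 11110000111100001111111111111111
  (~d | (~c | a)) = 11111100111111001111111111111111
  ((~d | (~c | a)) & ~b) = 11111100000000001111111100000000
  ((e & (~b | ~c)) | ((~d | (~c | a)) & ~b)) = 11111101010100001111111101010000
  ((a & b) | ((e & (~b | ~c)) | ((~d | (~c | a)) & ~b))) = 11111101010100001111111111111111

((a & b) | ((e & (~b | ~c)) | ((~d | (~c | a)) & ~b)))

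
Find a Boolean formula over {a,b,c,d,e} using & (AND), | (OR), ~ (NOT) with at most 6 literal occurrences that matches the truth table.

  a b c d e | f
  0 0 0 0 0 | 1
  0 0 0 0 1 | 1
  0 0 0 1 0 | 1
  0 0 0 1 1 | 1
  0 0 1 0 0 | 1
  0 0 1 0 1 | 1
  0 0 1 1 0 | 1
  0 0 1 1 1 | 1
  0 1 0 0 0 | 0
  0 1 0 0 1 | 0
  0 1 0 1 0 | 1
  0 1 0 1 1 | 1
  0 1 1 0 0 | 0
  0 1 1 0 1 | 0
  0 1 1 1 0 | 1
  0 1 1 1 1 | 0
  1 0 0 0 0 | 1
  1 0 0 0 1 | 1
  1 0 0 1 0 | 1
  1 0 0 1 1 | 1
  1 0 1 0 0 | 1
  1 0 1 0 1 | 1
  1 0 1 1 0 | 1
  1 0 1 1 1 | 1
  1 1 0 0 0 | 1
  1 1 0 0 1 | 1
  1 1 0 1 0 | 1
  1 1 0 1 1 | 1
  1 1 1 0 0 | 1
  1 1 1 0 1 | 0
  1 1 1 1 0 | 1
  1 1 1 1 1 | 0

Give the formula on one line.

  (a | d) = 00110011001100111111111111111111
  ~c = 11110000111100001111000011110000
  ~e = 10101010101010101010101010101010
  (~c | ~e) = 11111010111110101111101011111010
  ((a | d) & (~c | ~e)) = 00110010001100101111101011111010
  ~b = 11111111000000001111111100000000
  (((a | d) & (~c | ~e)) | ~b) = 11111111001100101111111111111010

(((a | d) & (~c | ~e)) | ~b)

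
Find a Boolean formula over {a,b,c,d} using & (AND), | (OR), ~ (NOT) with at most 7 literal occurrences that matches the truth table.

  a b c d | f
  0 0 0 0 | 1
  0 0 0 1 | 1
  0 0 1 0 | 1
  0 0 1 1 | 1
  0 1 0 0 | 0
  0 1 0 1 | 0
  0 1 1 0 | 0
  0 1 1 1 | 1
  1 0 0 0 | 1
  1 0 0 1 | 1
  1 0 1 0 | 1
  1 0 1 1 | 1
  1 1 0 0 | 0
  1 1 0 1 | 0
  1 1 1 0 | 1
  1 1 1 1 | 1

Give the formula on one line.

  (b & a) = 0000000000001111
  ((b & a) & c) = 0000000000000011
  (d & c) = 0001000100010001
  (((b & a) & c) | (d & c)) = 0001000100010011
  ~b = 1111000011110000
  ((((b & a) & c) | (d & c)) | ~b) = 1111000111110011

((((b & a) & c) | (d & c)) | ~b)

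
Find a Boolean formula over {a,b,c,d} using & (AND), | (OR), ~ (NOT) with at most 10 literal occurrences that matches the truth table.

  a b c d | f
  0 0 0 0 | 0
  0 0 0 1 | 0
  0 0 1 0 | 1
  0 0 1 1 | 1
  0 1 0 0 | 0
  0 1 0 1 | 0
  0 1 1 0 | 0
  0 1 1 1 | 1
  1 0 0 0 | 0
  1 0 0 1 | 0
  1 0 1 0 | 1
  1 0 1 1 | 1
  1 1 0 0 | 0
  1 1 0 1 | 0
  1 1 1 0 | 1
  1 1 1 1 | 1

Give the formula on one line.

((((d & ~c) | (d & c)) & c) | (((~b & ~d) | a) & c))

  ~c = 1100110011001100
  (d & ~c) = 0100010001000100
  (d & c) = 0001000100010001
  ((d & ~c) | (d & c)) = 0101010101010101
  (((d & ~c) | (d & c)) & c) = 0001000100010001
  ~b = 1111000011110000
  ~d = 1010101010101010
  (~b & ~d) = 1010000010100000
  ((~b & ~d) | a) = 1010000011111111
  (((~b & ~d) | a) & c) = 0010000000110011
  ((((d & ~c) | (d & c)) & c) | (((~b & ~d) | a) & c)) = 0011000100110011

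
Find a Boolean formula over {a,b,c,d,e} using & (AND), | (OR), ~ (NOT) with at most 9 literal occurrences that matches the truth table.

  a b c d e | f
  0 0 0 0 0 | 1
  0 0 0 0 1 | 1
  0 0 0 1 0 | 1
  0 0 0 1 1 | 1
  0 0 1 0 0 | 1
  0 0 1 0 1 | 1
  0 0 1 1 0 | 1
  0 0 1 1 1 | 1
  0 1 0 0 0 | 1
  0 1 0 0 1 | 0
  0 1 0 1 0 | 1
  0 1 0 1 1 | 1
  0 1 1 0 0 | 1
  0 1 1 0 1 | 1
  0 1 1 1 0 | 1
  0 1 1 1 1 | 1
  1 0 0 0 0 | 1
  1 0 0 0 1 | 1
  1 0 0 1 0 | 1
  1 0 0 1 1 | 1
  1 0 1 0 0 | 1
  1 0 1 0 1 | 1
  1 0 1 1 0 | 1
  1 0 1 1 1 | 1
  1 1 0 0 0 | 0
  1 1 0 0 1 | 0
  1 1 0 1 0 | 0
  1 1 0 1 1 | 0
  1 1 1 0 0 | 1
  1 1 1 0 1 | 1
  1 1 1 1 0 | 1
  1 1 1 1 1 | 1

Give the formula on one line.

(~b | ((b & c) | (((~e | d) & ~a) & (~c | ~b))))

  ~b = 11111111000000001111111100000000
  (b & c) = 00000000000011110000000000001111
  ~e = 10101010101010101010101010101010
  (~e | d) = 10111011101110111011101110111011
  ~a = 11111111111111110000000000000000
  ((~e | d) & ~a) = 10111011101110110000000000000000
  ~c = 11110000111100001111000011110000
  (~c | ~b) = 11111111111100001111111111110000
  (((~e | d) & ~a) & (~c | ~b)) = 10111011101100000000000000000000
  ((b & c) | (((~e | d) & ~a) & (~c | ~b))) = 10111011101111110000000000001111
  (~b | ((b & c) | (((~e | d) & ~a) & (~c | ~b)))) = 11111111101111111111111100001111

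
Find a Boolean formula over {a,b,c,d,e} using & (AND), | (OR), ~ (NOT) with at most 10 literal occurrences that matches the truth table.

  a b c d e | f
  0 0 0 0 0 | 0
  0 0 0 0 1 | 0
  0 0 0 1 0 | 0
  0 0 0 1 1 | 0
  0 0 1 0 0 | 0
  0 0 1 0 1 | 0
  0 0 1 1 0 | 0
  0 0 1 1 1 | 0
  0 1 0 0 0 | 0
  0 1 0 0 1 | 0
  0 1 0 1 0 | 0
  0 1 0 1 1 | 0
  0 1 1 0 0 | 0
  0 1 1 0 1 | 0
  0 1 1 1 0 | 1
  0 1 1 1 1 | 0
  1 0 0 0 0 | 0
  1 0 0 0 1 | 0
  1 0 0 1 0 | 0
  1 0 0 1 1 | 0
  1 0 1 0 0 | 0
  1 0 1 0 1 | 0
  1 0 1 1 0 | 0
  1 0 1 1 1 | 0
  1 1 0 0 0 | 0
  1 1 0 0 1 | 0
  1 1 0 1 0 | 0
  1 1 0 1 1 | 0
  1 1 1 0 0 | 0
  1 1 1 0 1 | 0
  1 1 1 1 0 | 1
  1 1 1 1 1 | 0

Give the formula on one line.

((b & ((~c | ~e) & (d | (~e & ~c)))) & c)

  ~c = 11110000111100001111000011110000
  ~e = 10101010101010101010101010101010
  (~c | ~e) = 11111010111110101111101011111010
  (~e & ~c) = 10100000101000001010000010100000
  (d | (~e & ~c)) = 10110011101100111011001110110011
  ((~c | ~e) & (d | (~e & ~c))) = 10110010101100101011001010110010
  (b & ((~c | ~e) & (d | (~e & ~c)))) = 00000000101100100000000010110010
  ((b & ((~c | ~e) & (d | (~e & ~c)))) & c) = 00000000000000100000000000000010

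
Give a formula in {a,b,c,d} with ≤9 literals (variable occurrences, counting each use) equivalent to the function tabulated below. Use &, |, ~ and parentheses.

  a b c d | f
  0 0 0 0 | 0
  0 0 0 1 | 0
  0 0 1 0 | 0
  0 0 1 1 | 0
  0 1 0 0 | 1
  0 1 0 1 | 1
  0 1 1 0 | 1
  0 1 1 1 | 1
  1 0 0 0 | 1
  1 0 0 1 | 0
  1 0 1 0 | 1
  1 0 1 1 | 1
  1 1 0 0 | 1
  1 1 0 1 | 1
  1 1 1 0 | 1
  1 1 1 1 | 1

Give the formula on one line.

  ~d = 1010101010101010
  ~b = 1111000011110000
  (a & ~b) = 0000000011110000
  ~c = 1100110011001100
  ((a & ~b) | ~c) = 1100110011111100
  ~a = 1111111100000000
  (c | ~a) = 1111111100110011
  (((a & ~b) | ~c) & (c | ~a)) = 1100110000110000
  (~d | (((a & ~b) | ~c) & (c | ~a))) = 1110111010111010
  ((~d | (((a & ~b) | ~c) & (c | ~a))) | b) = 1110111110111111
  (b | a) = 0000111111111111
  (((~d | (((a & ~b) | ~c) & (c | ~a))) | b) & (b | a)) = 0000111110111111

(((~d | (((a & ~b) | ~c) & (c | ~a))) | b) & (b | a))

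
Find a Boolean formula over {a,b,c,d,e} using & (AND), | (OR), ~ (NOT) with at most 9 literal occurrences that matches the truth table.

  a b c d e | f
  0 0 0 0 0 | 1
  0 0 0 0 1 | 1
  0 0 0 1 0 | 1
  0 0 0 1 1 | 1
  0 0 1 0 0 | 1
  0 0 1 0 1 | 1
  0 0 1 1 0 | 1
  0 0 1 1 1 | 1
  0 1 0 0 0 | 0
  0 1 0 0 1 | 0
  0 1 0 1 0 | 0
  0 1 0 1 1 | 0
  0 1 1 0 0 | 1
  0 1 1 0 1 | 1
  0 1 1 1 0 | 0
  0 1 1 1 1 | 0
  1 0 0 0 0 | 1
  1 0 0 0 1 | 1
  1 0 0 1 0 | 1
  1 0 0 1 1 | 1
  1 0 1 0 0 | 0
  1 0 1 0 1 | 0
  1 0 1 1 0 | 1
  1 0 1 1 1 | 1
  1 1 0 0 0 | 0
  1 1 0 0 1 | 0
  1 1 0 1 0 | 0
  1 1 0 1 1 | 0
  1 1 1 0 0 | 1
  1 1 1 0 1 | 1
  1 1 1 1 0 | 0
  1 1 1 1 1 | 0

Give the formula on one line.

(((~d | ~b) & (c | ~b)) & (((~a | ~c) | b) | d))

  ~d = 11001100110011001100110011001100
  ~b = 11111111000000001111111100000000
  (~d | ~b) = 11111111110011001111111111001100
  (c | ~b) = 11111111000011111111111100001111
  ((~d | ~b) & (c | ~b)) = 11111111000011001111111100001100
  ~a = 11111111111111110000000000000000
  ~c = 11110000111100001111000011110000
  (~a | ~c) = 11111111111111111111000011110000
  ((~a | ~c) | b) = 11111111111111111111000011111111
  (((~a | ~c) | b) | d) = 11111111111111111111001111111111
  (((~d | ~b) & (c | ~b)) & (((~a | ~c) | b) | d)) = 11111111000011001111001100001100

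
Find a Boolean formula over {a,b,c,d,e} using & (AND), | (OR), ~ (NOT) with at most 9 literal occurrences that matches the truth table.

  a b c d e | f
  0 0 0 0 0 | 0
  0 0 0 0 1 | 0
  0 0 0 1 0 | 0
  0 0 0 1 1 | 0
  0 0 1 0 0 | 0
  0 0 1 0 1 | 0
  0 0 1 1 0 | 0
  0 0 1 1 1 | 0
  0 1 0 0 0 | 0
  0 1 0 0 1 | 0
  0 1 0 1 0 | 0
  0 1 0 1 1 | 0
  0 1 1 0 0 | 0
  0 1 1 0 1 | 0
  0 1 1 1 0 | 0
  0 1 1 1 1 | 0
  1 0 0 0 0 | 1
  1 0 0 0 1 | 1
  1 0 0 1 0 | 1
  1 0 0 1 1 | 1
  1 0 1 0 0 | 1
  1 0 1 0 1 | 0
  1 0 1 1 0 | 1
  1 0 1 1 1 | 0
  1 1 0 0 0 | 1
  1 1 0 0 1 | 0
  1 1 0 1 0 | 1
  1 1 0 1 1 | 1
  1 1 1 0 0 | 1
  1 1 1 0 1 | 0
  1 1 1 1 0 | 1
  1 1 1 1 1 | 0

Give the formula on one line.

  ~e = 10101010101010101010101010101010
  ~c = 11110000111100001111000011110000
  (~c & a) = 00000000000000001111000011110000
  (~e | (~c & a)) = 10101010101010101111101011111010
  (a & (~e | (~c & a))) = 00000000000000001111101011111010
  ~b = 11111111000000001111111100000000
  ~a = 11111111111111110000000000000000
  (~b | ~a) = 11111111111111111111111100000000
  (~e | d) = 10111011101110111011101110111011
  ((~b | ~a) | (~e | d)) = 11111111111111111111111110111011
  ((a & (~e | (~c & a))) & ((~b | ~a) | (~e | d))) = 00000000000000001111101010111010

((a & (~e | (~c & a))) & ((~b | ~a) | (~e | d)))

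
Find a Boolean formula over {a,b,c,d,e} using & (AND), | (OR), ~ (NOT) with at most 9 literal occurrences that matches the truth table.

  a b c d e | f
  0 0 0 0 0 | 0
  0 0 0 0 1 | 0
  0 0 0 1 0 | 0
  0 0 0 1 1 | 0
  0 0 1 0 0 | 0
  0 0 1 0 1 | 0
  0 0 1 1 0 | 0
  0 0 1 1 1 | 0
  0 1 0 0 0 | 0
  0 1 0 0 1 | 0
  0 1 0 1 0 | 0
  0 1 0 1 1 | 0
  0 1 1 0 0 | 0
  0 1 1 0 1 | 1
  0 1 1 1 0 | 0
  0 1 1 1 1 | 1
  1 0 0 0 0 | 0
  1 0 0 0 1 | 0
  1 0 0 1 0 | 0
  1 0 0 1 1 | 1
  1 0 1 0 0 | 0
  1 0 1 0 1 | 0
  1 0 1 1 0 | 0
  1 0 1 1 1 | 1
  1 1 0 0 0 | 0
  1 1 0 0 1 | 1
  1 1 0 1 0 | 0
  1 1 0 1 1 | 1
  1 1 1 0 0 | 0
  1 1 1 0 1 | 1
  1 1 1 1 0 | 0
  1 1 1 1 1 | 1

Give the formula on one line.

((c | a) & (e & (b | (a & d))))

  (c | a) = 00001111000011111111111111111111
  (a & d) = 00000000000000000011001100110011
  (b | (a & d)) = 00000000111111110011001111111111
  (e & (b | (a & d))) = 00000000010101010001000101010101
  ((c | a) & (e & (b | (a & d)))) = 00000000000001010001000101010101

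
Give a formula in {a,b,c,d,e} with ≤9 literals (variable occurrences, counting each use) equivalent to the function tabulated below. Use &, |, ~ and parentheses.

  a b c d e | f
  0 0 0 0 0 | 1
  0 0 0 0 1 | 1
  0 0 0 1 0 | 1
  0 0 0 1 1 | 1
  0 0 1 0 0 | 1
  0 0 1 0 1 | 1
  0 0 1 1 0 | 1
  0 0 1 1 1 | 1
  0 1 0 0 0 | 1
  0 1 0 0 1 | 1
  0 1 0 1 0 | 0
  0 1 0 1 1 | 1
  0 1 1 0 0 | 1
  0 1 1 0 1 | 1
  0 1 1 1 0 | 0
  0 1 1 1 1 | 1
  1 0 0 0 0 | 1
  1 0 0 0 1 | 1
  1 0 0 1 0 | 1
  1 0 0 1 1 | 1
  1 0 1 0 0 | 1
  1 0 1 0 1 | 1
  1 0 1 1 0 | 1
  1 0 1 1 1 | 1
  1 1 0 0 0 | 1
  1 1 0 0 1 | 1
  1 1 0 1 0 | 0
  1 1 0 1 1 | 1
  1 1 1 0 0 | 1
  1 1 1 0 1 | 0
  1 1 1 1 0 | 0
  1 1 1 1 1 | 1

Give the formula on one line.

(((~a & e) | (d & e)) | (((~c | ~e) & ~d) | ~b))

  ~a = 11111111111111110000000000000000
  (~a & e) = 01010101010101010000000000000000
  (d & e) = 00010001000100010001000100010001
  ((~a & e) | (d & e)) = 01010101010101010001000100010001
  ~c = 11110000111100001111000011110000
  ~e = 10101010101010101010101010101010
  (~c | ~e) = 11111010111110101111101011111010
  ~d = 11001100110011001100110011001100
  ((~c | ~e) & ~d) = 11001000110010001100100011001000
  ~b = 11111111000000001111111100000000
  (((~c | ~e) & ~d) | ~b) = 11111111110010001111111111001000
  (((~a & e) | (d & e)) | (((~c | ~e) & ~d) | ~b)) = 11111111110111011111111111011001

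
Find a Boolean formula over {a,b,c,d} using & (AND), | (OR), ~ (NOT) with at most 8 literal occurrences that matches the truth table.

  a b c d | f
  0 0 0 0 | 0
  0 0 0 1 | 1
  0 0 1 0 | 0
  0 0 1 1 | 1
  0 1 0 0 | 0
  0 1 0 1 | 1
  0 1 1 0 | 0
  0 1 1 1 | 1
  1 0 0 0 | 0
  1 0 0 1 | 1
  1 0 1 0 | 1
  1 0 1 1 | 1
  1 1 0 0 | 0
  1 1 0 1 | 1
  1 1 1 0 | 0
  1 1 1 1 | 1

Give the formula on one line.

  (a | d) = 0101010111111111
  ~b = 1111000011110000
  ((a | d) & ~b) = 0101000011110000
  (d | ((a | d) & ~b)) = 0101010111110101
  (c & (d | ((a | d) & ~b))) = 0001000100110001
  ((c & (d | ((a | d) & ~b))) | d) = 0101010101110101

((c & (d | ((a | d) & ~b))) | d)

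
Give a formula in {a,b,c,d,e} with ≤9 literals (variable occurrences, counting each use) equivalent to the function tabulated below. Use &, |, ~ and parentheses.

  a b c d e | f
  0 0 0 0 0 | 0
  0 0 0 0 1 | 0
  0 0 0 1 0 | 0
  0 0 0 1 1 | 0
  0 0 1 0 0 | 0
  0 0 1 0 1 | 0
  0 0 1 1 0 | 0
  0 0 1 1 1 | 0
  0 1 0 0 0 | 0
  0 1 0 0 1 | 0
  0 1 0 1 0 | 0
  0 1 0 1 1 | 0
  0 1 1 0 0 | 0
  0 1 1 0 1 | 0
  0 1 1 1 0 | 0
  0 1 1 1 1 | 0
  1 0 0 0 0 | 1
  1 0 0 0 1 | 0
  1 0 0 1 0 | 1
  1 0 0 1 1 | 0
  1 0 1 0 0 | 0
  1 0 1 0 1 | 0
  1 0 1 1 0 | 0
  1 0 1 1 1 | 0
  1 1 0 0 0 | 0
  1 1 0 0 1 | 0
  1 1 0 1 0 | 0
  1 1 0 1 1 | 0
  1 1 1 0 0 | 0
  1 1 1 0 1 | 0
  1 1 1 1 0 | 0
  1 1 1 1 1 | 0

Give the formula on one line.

((a & ~b) & (~c & (c | ((~a | ~e) & ~c))))

  ~b = 11111111000000001111111100000000
  (a & ~b) = 00000000000000001111111100000000
  ~c = 11110000111100001111000011110000
  ~a = 11111111111111110000000000000000
  ~e = 10101010101010101010101010101010
  (~a | ~e) = 11111111111111111010101010101010
  ((~a | ~e) & ~c) = 11110000111100001010000010100000
  (c | ((~a | ~e) & ~c)) = 11111111111111111010111110101111
  (~c & (c | ((~a | ~e) & ~c))) = 11110000111100001010000010100000
  ((a & ~b) & (~c & (c | ((~a | ~e) & ~c)))) = 00000000000000001010000000000000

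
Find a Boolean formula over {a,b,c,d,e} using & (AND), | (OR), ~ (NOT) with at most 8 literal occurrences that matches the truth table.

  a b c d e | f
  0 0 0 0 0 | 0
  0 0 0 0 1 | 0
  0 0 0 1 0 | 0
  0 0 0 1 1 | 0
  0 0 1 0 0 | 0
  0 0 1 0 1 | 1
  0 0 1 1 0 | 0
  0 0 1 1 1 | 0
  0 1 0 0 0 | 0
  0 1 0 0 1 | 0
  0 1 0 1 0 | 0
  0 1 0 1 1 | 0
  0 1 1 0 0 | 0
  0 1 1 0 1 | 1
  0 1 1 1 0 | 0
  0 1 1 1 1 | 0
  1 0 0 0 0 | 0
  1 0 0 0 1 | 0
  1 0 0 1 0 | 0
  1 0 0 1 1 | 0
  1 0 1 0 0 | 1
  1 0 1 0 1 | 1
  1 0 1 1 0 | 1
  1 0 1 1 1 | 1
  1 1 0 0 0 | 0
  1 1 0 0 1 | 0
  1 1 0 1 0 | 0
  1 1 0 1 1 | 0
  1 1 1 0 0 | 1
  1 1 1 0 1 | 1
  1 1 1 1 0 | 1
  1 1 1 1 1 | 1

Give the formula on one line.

  ~d = 11001100110011001100110011001100
  (e & ~d) = 01000100010001000100010001000100
  (a | (e & ~d)) = 01000100010001001111111111111111
  ~a = 11111111111111110000000000000000
  ~c = 11110000111100001111000011110000
  (~a & ~c) = 11110000111100000000000000000000
  ((~a & ~c) | a) = 11110000111100001111111111111111
  (((~a & ~c) | a) | e) = 11110101111101011111111111111111
  (c & (((~a & ~c) | a) | e)) = 00000101000001010000111100001111
  ((a | (e & ~d)) & (c & (((~a & ~c) | a) | e))) = 00000100000001000000111100001111

((a | (e & ~d)) & (c & (((~a & ~c) | a) | e)))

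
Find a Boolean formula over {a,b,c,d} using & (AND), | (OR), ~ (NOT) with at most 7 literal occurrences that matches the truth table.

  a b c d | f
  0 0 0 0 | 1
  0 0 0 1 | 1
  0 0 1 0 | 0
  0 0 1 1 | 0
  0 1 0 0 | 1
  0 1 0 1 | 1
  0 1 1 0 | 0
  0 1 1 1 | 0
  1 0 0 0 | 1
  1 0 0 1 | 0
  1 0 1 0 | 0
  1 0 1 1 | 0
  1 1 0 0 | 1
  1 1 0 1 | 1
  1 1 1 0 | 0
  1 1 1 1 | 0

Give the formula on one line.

  ~c = 1100110011001100
  ~a = 1111111100000000
  (~a & ~c) = 1100110000000000
  ~d = 1010101010101010
  ((~a & ~c) | ~d) = 1110111010101010
  (c | b) = 0011111100111111
  (((~a & ~c) | ~d) | (c | b)) = 1111111110111111
  (~c & (((~a & ~c) | ~d) | (c | b))) = 1100110010001100

(~c & (((~a & ~c) | ~d) | (c | b)))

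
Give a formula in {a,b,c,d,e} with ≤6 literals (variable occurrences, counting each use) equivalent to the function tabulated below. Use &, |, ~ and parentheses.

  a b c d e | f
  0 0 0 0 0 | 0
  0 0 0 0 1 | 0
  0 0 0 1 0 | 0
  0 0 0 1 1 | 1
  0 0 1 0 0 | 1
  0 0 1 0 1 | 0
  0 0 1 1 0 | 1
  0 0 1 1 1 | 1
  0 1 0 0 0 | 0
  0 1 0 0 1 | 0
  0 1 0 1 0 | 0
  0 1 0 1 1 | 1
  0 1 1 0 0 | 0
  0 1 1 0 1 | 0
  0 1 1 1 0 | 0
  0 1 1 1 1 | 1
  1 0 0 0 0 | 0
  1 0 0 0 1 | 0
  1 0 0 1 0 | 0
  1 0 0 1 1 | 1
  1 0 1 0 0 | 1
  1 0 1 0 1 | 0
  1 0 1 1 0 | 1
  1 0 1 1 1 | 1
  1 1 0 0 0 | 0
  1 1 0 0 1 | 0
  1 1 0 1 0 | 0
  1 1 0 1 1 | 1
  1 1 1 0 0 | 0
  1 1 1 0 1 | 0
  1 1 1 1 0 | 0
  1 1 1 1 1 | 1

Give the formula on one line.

((~e & (~b & c)) | ((~e | d) & e))

  ~e = 10101010101010101010101010101010
  ~b = 11111111000000001111111100000000
  (~b & c) = 00001111000000000000111100000000
  (~e & (~b & c)) = 00001010000000000000101000000000
  (~e | d) = 10111011101110111011101110111011
  ((~e | d) & e) = 00010001000100010001000100010001
  ((~e & (~b & c)) | ((~e | d) & e)) = 00011011000100010001101100010001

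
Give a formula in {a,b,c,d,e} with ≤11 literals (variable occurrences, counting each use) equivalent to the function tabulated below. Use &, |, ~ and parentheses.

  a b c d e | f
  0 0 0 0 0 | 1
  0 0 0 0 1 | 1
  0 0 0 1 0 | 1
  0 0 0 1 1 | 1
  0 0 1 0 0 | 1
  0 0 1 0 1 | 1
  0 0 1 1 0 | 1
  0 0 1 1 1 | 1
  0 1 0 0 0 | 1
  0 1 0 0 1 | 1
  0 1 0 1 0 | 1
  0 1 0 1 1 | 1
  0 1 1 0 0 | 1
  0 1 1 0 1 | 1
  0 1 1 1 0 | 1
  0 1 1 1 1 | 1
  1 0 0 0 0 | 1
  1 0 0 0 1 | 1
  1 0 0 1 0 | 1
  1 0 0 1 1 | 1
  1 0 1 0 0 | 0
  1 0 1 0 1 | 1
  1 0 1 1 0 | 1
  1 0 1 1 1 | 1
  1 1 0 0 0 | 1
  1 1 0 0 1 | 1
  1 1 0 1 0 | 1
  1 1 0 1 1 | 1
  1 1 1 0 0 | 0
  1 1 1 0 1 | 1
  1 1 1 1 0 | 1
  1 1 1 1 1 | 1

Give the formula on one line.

((((e & c) | d) & (c | ~d)) | ((d | ~a) | ~c))

  (e & c) = 00000101000001010000010100000101
  ((e & c) | d) = 00110111001101110011011100110111
  ~d = 11001100110011001100110011001100
  (c | ~d) = 11001111110011111100111111001111
  (((e & c) | d) & (c | ~d)) = 00000111000001110000011100000111
  ~a = 11111111111111110000000000000000
  (d | ~a) = 11111111111111110011001100110011
  ~c = 11110000111100001111000011110000
  ((d | ~a) | ~c) = 11111111111111111111001111110011
  ((((e & c) | d) & (c | ~d)) | ((d | ~a) | ~c)) = 11111111111111111111011111110111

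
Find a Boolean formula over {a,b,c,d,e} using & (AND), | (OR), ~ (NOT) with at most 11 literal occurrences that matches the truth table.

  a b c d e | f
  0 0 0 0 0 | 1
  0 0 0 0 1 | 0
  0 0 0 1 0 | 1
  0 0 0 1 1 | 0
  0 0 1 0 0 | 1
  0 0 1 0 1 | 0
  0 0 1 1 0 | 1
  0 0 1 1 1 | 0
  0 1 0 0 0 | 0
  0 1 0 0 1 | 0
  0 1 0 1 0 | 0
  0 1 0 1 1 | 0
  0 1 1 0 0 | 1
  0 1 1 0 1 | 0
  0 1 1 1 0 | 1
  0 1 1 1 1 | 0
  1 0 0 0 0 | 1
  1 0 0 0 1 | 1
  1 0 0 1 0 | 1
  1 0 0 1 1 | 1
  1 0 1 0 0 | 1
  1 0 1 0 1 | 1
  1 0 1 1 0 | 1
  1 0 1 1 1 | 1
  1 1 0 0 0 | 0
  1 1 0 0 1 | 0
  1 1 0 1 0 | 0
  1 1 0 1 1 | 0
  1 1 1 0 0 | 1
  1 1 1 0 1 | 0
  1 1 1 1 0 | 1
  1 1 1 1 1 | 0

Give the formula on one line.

  ~e = 10101010101010101010101010101010
  ~c = 11110000111100001111000011110000
  (~e | ~c) = 11111010111110101111101011111010
  ((~e | ~c) | d) = 11111011111110111111101111111011
  (((~e | ~c) | d) | b) = 11111011111111111111101111111111
  (c & (((~e | ~c) | d) | b)) = 00001011000011110000101100001111
  ~b = 11111111000000001111111100000000
  ((c & (((~e | ~c) | d) | b)) | ~b) = 11111111000011111111111100001111
  (a & ~b) = 00000000000000001111111100000000
  ((a & ~b) | ~e) = 10101010101010101111111110101010
  (((c & (((~e | ~c) | d) | b)) | ~b) & ((a & ~b) | ~e)) = 10101010000010101111111100001010

(((c & (((~e | ~c) | d) | b)) | ~b) & ((a & ~b) | ~e))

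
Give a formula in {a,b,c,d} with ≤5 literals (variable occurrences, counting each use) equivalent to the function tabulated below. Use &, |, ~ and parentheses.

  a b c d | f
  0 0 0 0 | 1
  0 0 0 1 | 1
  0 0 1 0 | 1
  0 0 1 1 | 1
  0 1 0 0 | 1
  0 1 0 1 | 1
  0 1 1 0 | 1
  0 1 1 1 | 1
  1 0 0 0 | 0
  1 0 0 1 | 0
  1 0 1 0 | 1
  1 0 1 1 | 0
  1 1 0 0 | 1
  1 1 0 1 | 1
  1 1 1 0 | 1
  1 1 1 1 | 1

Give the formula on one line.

(((~d & c) | b) | (b | ~a))

  ~d = 1010101010101010
  (~d & c) = 0010001000100010
  ((~d & c) | b) = 0010111100101111
  ~a = 1111111100000000
  (b | ~a) = 1111111100001111
  (((~d & c) | b) | (b | ~a)) = 1111111100101111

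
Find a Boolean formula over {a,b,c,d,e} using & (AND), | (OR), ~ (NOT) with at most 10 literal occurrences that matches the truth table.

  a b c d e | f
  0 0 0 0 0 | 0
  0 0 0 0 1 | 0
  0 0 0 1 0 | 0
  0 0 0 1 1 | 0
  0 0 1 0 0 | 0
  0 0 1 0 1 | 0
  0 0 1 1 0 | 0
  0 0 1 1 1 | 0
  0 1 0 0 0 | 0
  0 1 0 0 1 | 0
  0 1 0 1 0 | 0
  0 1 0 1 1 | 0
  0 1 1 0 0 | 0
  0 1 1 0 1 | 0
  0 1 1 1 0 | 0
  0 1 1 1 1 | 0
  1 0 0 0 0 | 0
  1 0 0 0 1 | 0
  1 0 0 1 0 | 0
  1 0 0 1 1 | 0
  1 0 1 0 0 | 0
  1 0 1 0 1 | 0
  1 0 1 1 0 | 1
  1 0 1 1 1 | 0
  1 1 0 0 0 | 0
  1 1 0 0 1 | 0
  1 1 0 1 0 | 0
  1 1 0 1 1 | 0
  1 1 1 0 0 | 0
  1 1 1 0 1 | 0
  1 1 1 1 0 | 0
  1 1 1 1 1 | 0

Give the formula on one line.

  ~e = 10101010101010101010101010101010
  (c & d) = 00000011000000110000001100000011
  (a & (c & d)) = 00000000000000000000001100000011
  ~c = 11110000111100001111000011110000
  ((a & (c & d)) | ~c) = 11110000111100001111001111110011
  (d & c) = 00000011000000110000001100000011
  ~b = 11111111000000001111111100000000
  ((d & c) & ~b) = 00000011000000000000001100000000
  (((a & (c & d)) | ~c) & ((d & c) & ~b)) = 00000000000000000000001100000000
  (~e & (((a & (c & d)) | ~c) & ((d & c) & ~b))) = 00000000000000000000001000000000

(~e & (((a & (c & d)) | ~c) & ((d & c) & ~b)))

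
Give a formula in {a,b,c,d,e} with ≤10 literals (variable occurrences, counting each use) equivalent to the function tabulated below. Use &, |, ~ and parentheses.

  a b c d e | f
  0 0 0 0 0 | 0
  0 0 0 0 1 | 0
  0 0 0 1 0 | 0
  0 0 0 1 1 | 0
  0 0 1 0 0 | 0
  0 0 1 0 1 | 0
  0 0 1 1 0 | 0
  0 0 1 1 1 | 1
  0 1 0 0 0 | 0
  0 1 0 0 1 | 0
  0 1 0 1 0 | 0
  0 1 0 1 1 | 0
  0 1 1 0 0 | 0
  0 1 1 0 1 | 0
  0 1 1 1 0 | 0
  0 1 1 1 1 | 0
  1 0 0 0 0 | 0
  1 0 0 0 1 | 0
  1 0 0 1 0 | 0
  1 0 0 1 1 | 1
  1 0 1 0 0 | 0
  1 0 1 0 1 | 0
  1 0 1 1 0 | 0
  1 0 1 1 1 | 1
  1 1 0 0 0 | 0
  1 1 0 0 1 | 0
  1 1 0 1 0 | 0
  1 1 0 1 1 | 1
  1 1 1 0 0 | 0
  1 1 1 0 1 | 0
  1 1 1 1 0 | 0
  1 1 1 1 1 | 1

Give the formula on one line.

((((a | ~b) & d) | (b & ~e)) & (e & (a | c)))

  ~b = 11111111000000001111111100000000
  (a | ~b) = 11111111000000001111111111111111
  ((a | ~b) & d) = 00110011000000000011001100110011
  ~e = 10101010101010101010101010101010
  (b & ~e) = 00000000101010100000000010101010
  (((a | ~b) & d) | (b & ~e)) = 00110011101010100011001110111011
  (a | c) = 00001111000011111111111111111111
  (e & (a | c)) = 00000101000001010101010101010101
  ((((a | ~b) & d) | (b & ~e)) & (e & (a | c))) = 00000001000000000001000100010001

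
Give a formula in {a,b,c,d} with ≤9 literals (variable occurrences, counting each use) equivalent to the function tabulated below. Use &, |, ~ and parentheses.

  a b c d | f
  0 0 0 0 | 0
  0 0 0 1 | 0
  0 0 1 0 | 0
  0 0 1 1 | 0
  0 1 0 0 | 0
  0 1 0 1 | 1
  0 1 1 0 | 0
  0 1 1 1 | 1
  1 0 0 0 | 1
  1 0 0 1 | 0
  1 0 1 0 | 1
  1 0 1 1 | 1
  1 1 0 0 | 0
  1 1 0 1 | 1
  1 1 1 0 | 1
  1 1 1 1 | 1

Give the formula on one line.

  (a & c) = 0000000000110011
  (b & d) = 0000010100000101
  ((a & c) | (b & d)) = 0000010100110111
  ~b = 1111000011110000
  (d | ~b) = 1111010111110101
  ((d | ~b) & a) = 0000000011110101
  ~d = 1010101010101010
  (~d & a) = 0000000010101010
  (((d | ~b) & a) & (~d & a)) = 0000000010100000
  (((a & c) | (b & d)) | (((d | ~b) & a) & (~d & a))) = 0000010110110111

(((a & c) | (b & d)) | (((d | ~b) & a) & (~d & a)))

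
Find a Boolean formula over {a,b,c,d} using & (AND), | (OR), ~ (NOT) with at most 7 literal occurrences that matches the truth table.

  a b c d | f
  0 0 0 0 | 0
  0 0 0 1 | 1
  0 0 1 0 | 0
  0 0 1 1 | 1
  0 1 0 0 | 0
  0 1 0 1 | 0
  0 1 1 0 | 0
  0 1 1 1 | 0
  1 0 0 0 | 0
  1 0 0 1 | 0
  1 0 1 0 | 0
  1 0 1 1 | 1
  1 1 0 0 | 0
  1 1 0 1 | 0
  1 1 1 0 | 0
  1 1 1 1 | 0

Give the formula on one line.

  ~b = 1111000011110000
  (~b & d) = 0101000001010000
  ~c = 1100110011001100
  (b & ~c) = 0000110000001100
  ((b & ~c) & a) = 0000000000001100
  ~a = 1111111100000000
  (~a | c) = 1111111100110011
  (((b & ~c) & a) | (~a | c)) = 1111111100111111
  ((~b & d) & (((b & ~c) & a) | (~a | c))) = 0101000000010000

((~b & d) & (((b & ~c) & a) | (~a | c)))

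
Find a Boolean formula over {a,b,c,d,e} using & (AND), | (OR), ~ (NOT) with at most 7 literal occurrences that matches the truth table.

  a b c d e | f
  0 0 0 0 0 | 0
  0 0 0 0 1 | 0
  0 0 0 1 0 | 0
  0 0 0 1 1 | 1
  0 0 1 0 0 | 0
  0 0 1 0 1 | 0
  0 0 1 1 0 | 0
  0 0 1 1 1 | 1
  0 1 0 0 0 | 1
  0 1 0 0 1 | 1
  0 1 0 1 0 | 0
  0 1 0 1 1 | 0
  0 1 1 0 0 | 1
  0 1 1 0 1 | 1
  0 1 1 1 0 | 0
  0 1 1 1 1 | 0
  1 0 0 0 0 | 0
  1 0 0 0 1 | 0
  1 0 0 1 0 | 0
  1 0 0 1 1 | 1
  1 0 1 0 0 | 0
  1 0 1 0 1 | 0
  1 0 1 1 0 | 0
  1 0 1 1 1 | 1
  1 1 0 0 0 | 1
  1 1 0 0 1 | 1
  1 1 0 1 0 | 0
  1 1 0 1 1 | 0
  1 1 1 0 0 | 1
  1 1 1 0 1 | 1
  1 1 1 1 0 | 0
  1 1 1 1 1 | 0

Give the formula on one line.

  ~b = 11111111000000001111111100000000
  (d & e) = 00010001000100010001000100010001
  (b | (d & e)) = 00010001111111110001000111111111
  (~b & (b | (d & e))) = 00010001000000000001000100000000
  ~d = 11001100110011001100110011001100
  (~d & b) = 00000000110011000000000011001100
  ((~b & (b | (d & e))) | (~d & b)) = 00010001110011000001000111001100

((~b & (b | (d & e))) | (~d & b))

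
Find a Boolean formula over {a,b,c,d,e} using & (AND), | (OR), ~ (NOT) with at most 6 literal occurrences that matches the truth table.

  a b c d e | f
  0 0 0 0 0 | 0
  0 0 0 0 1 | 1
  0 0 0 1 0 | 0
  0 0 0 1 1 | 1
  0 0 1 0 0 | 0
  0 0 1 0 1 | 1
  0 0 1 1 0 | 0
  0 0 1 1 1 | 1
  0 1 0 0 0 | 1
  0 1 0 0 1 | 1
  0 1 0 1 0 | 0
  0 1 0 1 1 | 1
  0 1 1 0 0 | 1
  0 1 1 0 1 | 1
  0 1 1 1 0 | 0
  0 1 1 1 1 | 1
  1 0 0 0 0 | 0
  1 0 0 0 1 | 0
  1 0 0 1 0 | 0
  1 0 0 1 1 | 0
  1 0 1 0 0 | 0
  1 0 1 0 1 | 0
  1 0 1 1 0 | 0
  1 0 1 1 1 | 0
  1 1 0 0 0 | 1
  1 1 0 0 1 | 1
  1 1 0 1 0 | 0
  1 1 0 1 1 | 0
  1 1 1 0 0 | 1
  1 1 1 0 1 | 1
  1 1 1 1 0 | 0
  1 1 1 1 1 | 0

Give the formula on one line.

  ~a = 11111111111111110000000000000000
  (~a & e) = 01010101010101010000000000000000
  ~d = 11001100110011001100110011001100
  (b & ~d) = 00000000110011000000000011001100
  ((~a & e) | (b & ~d)) = 01010101110111010000000011001100

((~a & e) | (b & ~d))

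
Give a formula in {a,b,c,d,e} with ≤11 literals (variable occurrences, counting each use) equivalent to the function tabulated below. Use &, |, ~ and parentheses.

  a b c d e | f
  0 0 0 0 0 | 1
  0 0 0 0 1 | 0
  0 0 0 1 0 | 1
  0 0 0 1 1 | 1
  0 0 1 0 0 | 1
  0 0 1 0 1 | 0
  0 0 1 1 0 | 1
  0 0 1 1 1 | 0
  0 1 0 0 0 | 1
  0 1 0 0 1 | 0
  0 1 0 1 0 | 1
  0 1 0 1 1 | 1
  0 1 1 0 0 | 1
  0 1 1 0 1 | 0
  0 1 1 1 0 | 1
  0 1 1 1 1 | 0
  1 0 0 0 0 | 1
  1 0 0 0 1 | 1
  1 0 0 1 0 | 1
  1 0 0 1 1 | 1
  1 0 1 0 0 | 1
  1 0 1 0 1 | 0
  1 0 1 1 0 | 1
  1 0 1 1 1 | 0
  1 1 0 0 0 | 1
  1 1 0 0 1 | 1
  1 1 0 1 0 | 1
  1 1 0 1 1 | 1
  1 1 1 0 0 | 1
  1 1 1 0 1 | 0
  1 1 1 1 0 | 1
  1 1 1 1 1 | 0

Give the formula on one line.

(~e | ((((~e & (c & ~b)) | (a & e)) | d) & ~c))

  ~e = 10101010101010101010101010101010
  ~b = 11111111000000001111111100000000
  (c & ~b) = 00001111000000000000111100000000
  (~e & (c & ~b)) = 00001010000000000000101000000000
  (a & e) = 00000000000000000101010101010101
  ((~e & (c & ~b)) | (a & e)) = 00001010000000000101111101010101
  (((~e & (c & ~b)) | (a & e)) | d) = 00111011001100110111111101110111
  ~c = 11110000111100001111000011110000
  ((((~e & (c & ~b)) | (a & e)) | d) & ~c) = 00110000001100000111000001110000
  (~e | ((((~e & (c & ~b)) | (a & e)) | d) & ~c)) = 10111010101110101111101011111010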